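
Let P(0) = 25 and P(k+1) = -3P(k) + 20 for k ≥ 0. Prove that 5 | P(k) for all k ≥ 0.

Base case: P(0) = 25 = 5·5, so 5 | P(0).
Assume 5 | P(r), so P(r) = 5t for some integer t.
Then P(r+1) = -3P(r) + 20 = -3·(5t) + 20 = 5(-3t + 4), so 5 | P(r+1).
Hence 5 | P(k) for every k ≥ 0, by induction.

5 | P(k)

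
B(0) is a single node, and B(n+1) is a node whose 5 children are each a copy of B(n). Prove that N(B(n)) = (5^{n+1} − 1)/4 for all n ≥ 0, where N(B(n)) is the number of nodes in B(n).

Base case: N(B(0)) = 1, and (5^{0+1} − 1)/4 = 1.
Assume N(B(k)) = (5^{k+1} − 1)/4.
Then N(B(k+1)) = 1 + 5N(B(k)) = 1 + 5·(5^{k+1} − 1)/4 = 1 + (5^{k+2} − 5)/4 = (4 + 5^{k+2} − 5)/4 = (5^{k+2} − 1)/4.
So the formula holds for k+1, and by induction N(B(n)) = (5^{n+1} − 1)/4 for all n ≥ 0.

N(B(n)) = (5^{n+1} − 1)/4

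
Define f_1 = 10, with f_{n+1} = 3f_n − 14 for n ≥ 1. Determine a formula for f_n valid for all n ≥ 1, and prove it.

Claim: f_n = 3^n + 7.

Base case: f_1 = 10, and 3^1 + 7 = 3 + 7 = 10.
Assume f_m = 3^m + 7 for some m ≥ 1.
Then f_{m+1} = 3f_m − 14 = 3·(3^m + 7) − 14 = 3^{m+1} + 21 − 14 = 3^{m+1} + 7.
Hence f_n = 3^n + 7 for every n ≥ 1, by induction.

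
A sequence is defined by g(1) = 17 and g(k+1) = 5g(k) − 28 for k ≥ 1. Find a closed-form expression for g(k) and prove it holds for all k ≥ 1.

Claim: g(k) = 2·5^k + 7.

Base case: g(1) = 17, and 2·5^1 + 7 = 10 + 7 = 17.
Assume g(m) = 2·5^m + 7 for some m ≥ 1.
Then g(m+1) = 5g(m) − 28 = 5·(2·5^m + 7) − 28 = 10·5^m + 35 − 28 = 2·5^{m+1} + 7.
By induction, g(k) = 2·5^k + 7 for all k ≥ 1.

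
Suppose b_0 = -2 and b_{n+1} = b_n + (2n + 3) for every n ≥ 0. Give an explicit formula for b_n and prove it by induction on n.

Claim: b_n = n^2 + 2n − 2.

Base case: b_0 = -2, and 0^2 + 2·0 − 2 = -2.
Assume b_r = r^2 + 2r − 2.
Then b_{r+1} = b_r + (2r + 3) = (r^2 + 2r − 2) + (2r + 3) = r^2 + 4r + 1,
and (r+1)^2 + 2·(r+1) − 2 = r^2 + 4r + 1.
This completes the inductive step, so b_n = n^2 + 2n − 2 for all n ≥ 0.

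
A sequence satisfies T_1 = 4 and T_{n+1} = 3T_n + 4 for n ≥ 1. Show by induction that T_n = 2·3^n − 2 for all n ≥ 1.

Base case: T_1 = 4, and 2·3^1 − 2 = 6 − 2 = 4.
Assume T_j = 2·3^j − 2 for some j ≥ 1.
Then T_{j+1} = 3T_j + 4 = 3·(2·3^j − 2) + 4 = 6·3^j − 6 + 4 = 2·3^{j+1} − 2.
Hence T_n = 2·3^n − 2 for every n ≥ 1, by induction.

T_n = 2·3^n − 2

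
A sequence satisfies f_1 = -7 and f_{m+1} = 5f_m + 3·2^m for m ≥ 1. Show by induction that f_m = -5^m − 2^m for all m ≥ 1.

Base case: f_1 = -7, and -5^1 − 2^1 = -5 − 2 = -7.
Assume f_j = -5^j − 2^j for some j ≥ 1.
Then f_{j+1} = 5f_j + 3·2^j = 5·(-5^j − 2^j) + 3·2^j = -5^{j+1} − 5·2^j + 3·2^j = -5^{j+1} − 2·2^j = -5^{j+1} − 2^{j+1}.
This completes the inductive step, so f_m = -5^m − 2^m for all m ≥ 1.

f_m = -5^m − 2^m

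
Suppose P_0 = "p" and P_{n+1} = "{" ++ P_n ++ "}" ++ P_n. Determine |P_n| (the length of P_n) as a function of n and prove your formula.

Claim: |P_n| = 3·2^n − 2.

Base case: |P_0| = 1, and 3·2^0 − 2 = 1.
Assume |P_k| = 3·2^k − 2.
Then |P_{k+1}| = 1 + |P_k| + 1 + |P_k| = 2|P_k| + 2 = 2(3·2^k − 2) + 2 = 3·2^{k+1} − 4 + 2 = 3·2^{k+1} − 2.
So the formula holds for k+1, and by induction |P_n| = 3·2^n − 2 for all n ≥ 0.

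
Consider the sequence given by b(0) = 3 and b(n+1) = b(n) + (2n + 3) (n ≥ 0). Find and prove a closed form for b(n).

Claim: b(n) = n^2 + 2n + 3.

Base case: b(0) = 3, and 0^2 + 2·0 + 3 = 3.
Assume b(r) = r^2 + 2r + 3.
Then b(r+1) = b(r) + (2r + 3) = (r^2 + 2r + 3) + (2r + 3) = r^2 + 4r + 6,
and (r+1)^2 + 2·(r+1) + 3 = r^2 + 4r + 6.
Hence b(n) = n^2 + 2n + 3 for every n ≥ 0, by induction.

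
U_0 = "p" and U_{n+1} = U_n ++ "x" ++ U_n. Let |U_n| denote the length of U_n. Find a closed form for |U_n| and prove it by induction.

Claim: |U_n| = 2^{n+1} − 1.

Base case: |U_0| = 1, and 2^{0+1} − 1 = 1.
Assume |U_j| = 2^{j+1} − 1.
Then |U_{j+1}| = |U_j| + 1 + |U_j| = 2|U_j| + 1 = 2(2^{j+1} − 1) + 1 = 2^{j+2} − 2 + 1 = 2^{j+2} − 1.
This completes the inductive step, so |U_n| = 2^{n+1} − 1 for all n ≥ 0.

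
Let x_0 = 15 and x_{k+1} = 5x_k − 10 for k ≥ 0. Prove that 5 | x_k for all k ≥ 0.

Base case: x_0 = 15 = 5·3, so 5 | x_0.
Assume 5 | x_m, so x_m = 5t for some integer t.
Then x_{m+1} = 5x_m − 10 = 5·(5t) − 10 = 5(5t − 2), so 5 | x_{m+1}.
So the property holds for m+1, and by induction 5 | x_k for all k ≥ 0.

5 | x_k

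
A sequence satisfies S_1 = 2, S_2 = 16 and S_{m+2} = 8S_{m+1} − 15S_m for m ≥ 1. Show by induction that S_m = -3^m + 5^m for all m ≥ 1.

Base cases: S_1 = 2 and -3^1 + 5^1 = 2; S_2 = 16 and -3^2 + 5^2 = 16.
Assume S_j = -3^j + 5^j for all 1 ≤ j ≤ k, where k ≥ 2.
Then S_{k+1} = 8S_k − 15S_{k−1} = 8·(-3^k + 5^k) − 15·(-3^{k−1} + 5^{k−1}) = -(8·3 − 15)3^{k−1} + (8·5 − 15)5^{k−1} = -9·3^{k−1} + 25·5^{k−1} = -3^{k+1} + 5^{k+1}.
So the formula holds for k+1, and by strong induction S_m = -3^m + 5^m for all m ≥ 1.

S_m = -3^m + 5^m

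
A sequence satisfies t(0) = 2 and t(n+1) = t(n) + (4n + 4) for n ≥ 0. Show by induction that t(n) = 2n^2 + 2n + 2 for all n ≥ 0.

Base case: t(0) = 2, and 2·0^2 + 2·0 + 2 = 2.
Assume t(j) = 2j^2 + 2j + 2.
Then t(j+1) = t(j) + (4j + 4) = (2j^2 + 2j + 2) + (4j + 4) = 2j^2 + 6j + 6,
and 2·(j+1)^2 + 2·(j+1) + 2 = 2j^2 + 6j + 6.
This completes the inductive step, so t(n) = 2n^2 + 2n + 2 for all n ≥ 0.

t(n) = 2n^2 + 2n + 2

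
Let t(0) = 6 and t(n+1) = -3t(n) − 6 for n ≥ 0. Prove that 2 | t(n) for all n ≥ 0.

Base case: t(0) = 6 = 2·3, so 2 | t(0).
Assume 2 | t(r), so t(r) = 2s for some integer s.
Then t(r+1) = -3t(r) − 6 = -3·(2s) − 6 = 2(-3s − 3), so 2 | t(r+1).
So the property holds for r+1, and by induction 2 | t(n) for all n ≥ 0.

2 | t(n)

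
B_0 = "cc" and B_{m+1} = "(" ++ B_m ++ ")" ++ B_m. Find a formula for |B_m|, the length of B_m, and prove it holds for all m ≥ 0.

Claim: |B_m| = 2^{m+2} − 2.

Base case: |B_0| = 2, and 2^{0+2} − 2 = 2.
Assume |B_j| = 2^{j+2} − 2.
Then |B_{j+1}| = 1 + |B_j| + 1 + |B_j| = 2|B_j| + 2 = 2(2^{j+2} − 2) + 2 = 2^{j+3} − 4 + 2 = 2^{j+3} − 2.
So the formula holds for j+1, and by induction |B_m| = 2^{m+2} − 2 for all m ≥ 0.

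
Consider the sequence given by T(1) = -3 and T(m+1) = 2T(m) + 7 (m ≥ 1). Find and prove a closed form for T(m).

Claim: T(m) = 2^{m+1} − 7.

Base case: T(1) = -3, and 2^{1+1} − 7 = 4 − 7 = -3.
Assume T(k) = 2^{k+1} − 7 for some k ≥ 1.
Then T(k+1) = 2T(k) + 7 = 2·(2^{k+1} − 7) + 7 = 2^{k+2} − 14 + 7 = 2^{k+2} − 7.
Hence T(m) = 2^{m+1} − 7 for every m ≥ 1, by induction.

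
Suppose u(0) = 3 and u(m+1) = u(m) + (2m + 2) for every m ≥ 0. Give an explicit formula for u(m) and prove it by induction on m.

Claim: u(m) = m^2 + m + 3.

Base case: u(0) = 3, and 0^2 + 0 + 3 = 3.
Assume u(r) = r^2 + r + 3.
Then u(r+1) = u(r) + (2r + 2) = (r^2 + r + 3) + (2r + 2) = r^2 + 3r + 5,
and (r+1)^2 + (r+1) + 3 = r^2 + 3r + 5.
Hence u(m) = m^2 + m + 3 for every m ≥ 0, by induction.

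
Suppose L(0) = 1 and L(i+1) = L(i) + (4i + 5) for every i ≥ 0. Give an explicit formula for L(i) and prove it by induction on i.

Claim: L(i) = 2i^2 + 3i + 1.

Base case: L(0) = 1, and 2·0^2 + 3·0 + 1 = 1.
Assume L(r) = 2r^2 + 3r + 1.
Then L(r+1) = L(r) + (4r + 5) = (2r^2 + 3r + 1) + (4r + 5) = 2r^2 + 7r + 6,
and 2·(r+1)^2 + 3·(r+1) + 1 = 2r^2 + 7r + 6.
By induction, L(i) = 2i^2 + 3i + 1 for all i ≥ 0.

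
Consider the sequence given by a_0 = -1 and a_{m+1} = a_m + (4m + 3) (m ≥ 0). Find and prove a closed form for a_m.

Claim: a_m = 2m^2 + m − 1.

Base case: a_0 = -1, and 2·0^2 + 0 − 1 = -1.
Assume a_r = 2r^2 + r − 1.
Then a_{r+1} = a_r + (4r + 3) = (2r^2 + r − 1) + (4r + 3) = 2r^2 + 5r + 2,
and 2·(r+1)^2 + (r+1) − 1 = 2r^2 + 5r + 2.
Hence a_m = 2m^2 + m − 1 for every m ≥ 0, by induction.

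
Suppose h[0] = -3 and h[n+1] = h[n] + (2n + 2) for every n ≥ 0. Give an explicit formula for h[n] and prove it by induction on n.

Claim: h[n] = n^2 + n − 3.

Base case: h[0] = -3, and 0^2 + 0 − 3 = -3.
Assume h[j] = j^2 + j − 3.
Then h[j+1] = h[j] + (2j + 2) = (j^2 + j − 3) + (2j + 2) = j^2 + 3j − 1,
and (j+1)^2 + (j+1) − 3 = j^2 + 3j − 1.
This completes the inductive step, so h[n] = n^2 + n − 3 for all n ≥ 0.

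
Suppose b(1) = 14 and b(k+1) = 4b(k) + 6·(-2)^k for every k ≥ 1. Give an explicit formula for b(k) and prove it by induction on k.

Claim: b(k) = 3·4^k − (-2)^k.

Base case: b(1) = 14, and 3·4^1 − (-2)^1 = 12 + 2 = 14.
Assume b(j) = 3·4^j − (-2)^j for some j ≥ 1.
Then b(j+1) = 4b(j) + 6·(-2)^j = 4·(3·4^j − (-2)^j) + 6·(-2)^j = 3·4^{j+1} − 4·(-2)^j + 6·(-2)^j = 3·4^{j+1} + 2·(-2)^j = 3·4^{j+1} − (-2)^{j+1}.
This completes the inductive step, so b(k) = 3·4^k − (-2)^k for all k ≥ 1.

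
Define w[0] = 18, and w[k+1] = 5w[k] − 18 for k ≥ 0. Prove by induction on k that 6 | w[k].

Base case: w[0] = 18 = 6·3, so 6 | w[0].
Assume 6 | w[j], so w[j] = 6t for some integer t.
Then w[j+1] = 5w[j] − 18 = 5·(6t) − 18 = 6(5t − 3), so 6 | w[j+1].
This completes the inductive step, so 6 | w[k] for all k ≥ 0.

6 | w[k]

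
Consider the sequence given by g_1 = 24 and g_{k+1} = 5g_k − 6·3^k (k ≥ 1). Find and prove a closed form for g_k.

Claim: g_k = 3·5^k + 3·3^k.

Base case: g_1 = 24, and 3·5^1 + 3·3^1 = 15 + 9 = 24.
Assume g_r = 3·5^r + 3·3^r for some r ≥ 1.
Then g_{r+1} = 5g_r − 6·3^r = 5·(3·5^r + 3·3^r) − 6·3^r = 3·5^{r+1} + 15·3^r − 6·3^r = 3·5^{r+1} + 9·3^r = 3·5^{r+1} + 3·3^{r+1}.
So the formula holds for r+1, and by induction g_k = 3·5^k + 3·3^k for all k ≥ 1.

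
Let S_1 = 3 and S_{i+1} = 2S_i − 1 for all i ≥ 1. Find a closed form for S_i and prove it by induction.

Claim: S_i = 2^i + 1.

Base case: S_1 = 3, and 2^1 + 1 = 2 + 1 = 3.
Assume S_k = 2^k + 1 for some k ≥ 1.
Then S_{k+1} = 2S_k − 1 = 2·(2^k + 1) − 1 = 2^{k+1} + 2 − 1 = 2^{k+1} + 1.
So the formula holds for k+1, and by induction S_i = 2^i + 1 for all i ≥ 1.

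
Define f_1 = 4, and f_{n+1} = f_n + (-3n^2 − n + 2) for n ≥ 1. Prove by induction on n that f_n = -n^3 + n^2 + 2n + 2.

Base case: f_1 = 4, and -1^3 + 1^2 + 2·1 + 2 = 4.
Assume f_j = -j^3 + j^2 + 2j + 2.
Then f_{j+1} = f_j + (-3j^2 − j + 2) = (-j^3 + j^2 + 2j + 2) + (-3j^2 − j + 2) = -j^3 − 2j^2 + j + 4,
and -(j+1)^3 + (j+1)^2 + 2·(j+1) + 2 = -j^3 − 2j^2 + j + 4.
Hence f_n = -n^3 + n^2 + 2n + 2 for every n ≥ 1, by induction.

f_n = -n^3 + n^2 + 2n + 2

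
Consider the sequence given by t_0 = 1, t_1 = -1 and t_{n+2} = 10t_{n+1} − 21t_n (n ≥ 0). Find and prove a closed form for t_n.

Claim: t_n = 2·3^n − 7^n.

Base cases: t_0 = 1 and 2·3^0 − 7^0 = 1; t_1 = -1 and 2·3^1 − 7^1 = -1.
Assume t_j = 2·3^j − 7^j for all 0 ≤ j ≤ m, where m ≥ 1.
Then t_{m+1} = 10t_m − 21t_{m−1} = 10·(2·3^m − 7^m) − 21·(2·3^{m−1} − 7^{m−1}) = 2·(10·3 − 21)3^{m−1} − (10·7 − 21)7^{m−1} = 18·3^{m−1} − 49·7^{m−1} = 2·3^{m+1} − 7^{m+1}.
So the formula holds for m+1, and by strong induction t_n = 2·3^n − 7^n for all n ≥ 0.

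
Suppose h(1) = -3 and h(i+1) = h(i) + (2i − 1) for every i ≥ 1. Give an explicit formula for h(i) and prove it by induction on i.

Claim: h(i) = i^2 − 2i − 2.

Base case: h(1) = -3, and 1^2 − 2·1 − 2 = -3.
Assume h(k) = k^2 − 2k − 2.
Then h(k+1) = h(k) + (2k − 1) = (k^2 − 2k − 2) + (2k − 1) = k^2 − 3,
and (k+1)^2 − 2·(k+1) − 2 = k^2 − 3.
By induction, h(i) = i^2 − 2i − 2 for all i ≥ 1.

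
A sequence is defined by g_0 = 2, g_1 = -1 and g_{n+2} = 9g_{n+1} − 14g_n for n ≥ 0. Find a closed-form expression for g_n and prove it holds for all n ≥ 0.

Claim: g_n = 3·2^n − 7^n.

Base cases: g_0 = 2 and 3·2^0 − 7^0 = 2; g_1 = -1 and 3·2^1 − 7^1 = -1.
Assume g_j = 3·2^j − 7^j for all 0 ≤ j ≤ m, where m ≥ 1.
Then g_{m+1} = 9g_m − 14g_{m−1} = 9·(3·2^m − 7^m) − 14·(3·2^{m−1} − 7^{m−1}) = 3·(9·2 − 14)2^{m−1} − (9·7 − 14)7^{m−1} = 12·2^{m−1} − 49·7^{m−1} = 3·2^{m+1} − 7^{m+1}.
Hence g_n = 3·2^n − 7^n for every n ≥ 0, by strong induction.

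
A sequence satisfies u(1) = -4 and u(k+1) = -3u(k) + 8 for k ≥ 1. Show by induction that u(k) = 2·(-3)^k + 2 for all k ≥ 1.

Base case: u(1) = -4, and 2·(-3)^1 + 2 = -6 + 2 = -4.
Assume u(m) = 2·(-3)^m + 2 for some m ≥ 1.
Then u(m+1) = -3u(m) + 8 = -3·(2·(-3)^m + 2) + 8 = -6·(-3)^m − 6 + 8 = 2·(-3)^{m+1} + 2.
By induction, u(k) = 2·(-3)^k + 2 for all k ≥ 1.

u(k) = 2·(-3)^k + 2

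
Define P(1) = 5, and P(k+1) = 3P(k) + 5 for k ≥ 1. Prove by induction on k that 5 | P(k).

Base case: P(1) = 5 = 5·1, so 5 | P(1).
Assume 5 | P(r), so P(r) = 5t for some integer t.
Then P(r+1) = 3P(r) + 5 = 3·(5t) + 5 = 5(3t + 1), so 5 | P(r+1).
Hence 5 | P(k) for every k ≥ 1, by induction.

5 | P(k)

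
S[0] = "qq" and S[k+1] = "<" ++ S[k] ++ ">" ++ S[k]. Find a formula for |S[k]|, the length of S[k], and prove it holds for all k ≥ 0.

Claim: |S[k]| = 2^{k+2} − 2.

Base case: |S[0]| = 2, and 2^{0+2} − 2 = 2.
Assume |S[r]| = 2^{r+2} − 2.
Then |S[r+1]| = 1 + |S[r]| + 1 + |S[r]| = 2|S[r]| + 2 = 2(2^{r+2} − 2) + 2 = 2^{r+3} − 4 + 2 = 2^{r+3} − 2.
By induction, |S[k]| = 2^{k+2} − 2 for all k ≥ 0.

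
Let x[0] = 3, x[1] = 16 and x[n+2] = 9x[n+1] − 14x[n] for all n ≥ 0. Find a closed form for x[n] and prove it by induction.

Claim: x[n] = 2^n + 2·7^n.

Base cases: x[0] = 3 and 2^0 + 2·7^0 = 3; x[1] = 16 and 2^1 + 2·7^1 = 16.
Assume x[j] = 2^j + 2·7^j for all 0 ≤ j ≤ m, where m ≥ 1.
Then x[m+1] = 9x[m] − 14x[m−1] = 9·(2^m + 2·7^m) − 14·(2^{m−1} + 2·7^{m−1}) = (9·2 − 14)2^{m−1} + 2·(9·7 − 14)7^{m−1} = 4·2^{m−1} + 98·7^{m−1} = 2^{m+1} + 2·7^{m+1}.
So the formula holds for m+1, and by strong induction x[n] = 2^n + 2·7^n for all n ≥ 0.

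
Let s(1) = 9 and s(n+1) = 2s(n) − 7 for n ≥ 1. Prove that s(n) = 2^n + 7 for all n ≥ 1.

Base case: s(1) = 9, and 2^1 + 7 = 2 + 7 = 9.
Assume s(r) = 2^r + 7 for some r ≥ 1.
Then s(r+1) = 2s(r) − 7 = 2·(2^r + 7) − 7 = 2^{r+1} + 14 − 7 = 2^{r+1} + 7.
So the formula holds for r+1, and by induction s(n) = 2^n + 7 for all n ≥ 1.

s(n) = 2^n + 7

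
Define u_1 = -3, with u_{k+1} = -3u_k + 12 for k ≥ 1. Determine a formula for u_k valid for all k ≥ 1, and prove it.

Claim: u_k = 2·(-3)^k + 3.

Base case: u_1 = -3, and 2·(-3)^1 + 3 = -6 + 3 = -3.
Assume u_m = 2·(-3)^m + 3 for some m ≥ 1.
Then u_{m+1} = -3u_m + 12 = -3·(2·(-3)^m + 3) + 12 = -6·(-3)^m − 9 + 12 = 2·(-3)^{m+1} + 3.
So the formula holds for m+1, and by induction u_k = 2·(-3)^k + 3 for all k ≥ 1.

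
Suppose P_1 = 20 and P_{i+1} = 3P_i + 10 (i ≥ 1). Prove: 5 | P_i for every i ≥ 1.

Base case: P_1 = 20 = 5·4, so 5 | P_1.
Assume 5 | P_r, so P_r = 5t for some integer t.
Then P_{r+1} = 3P_r + 10 = 3·(5t) + 10 = 5(3t + 2), so 5 | P_{r+1}.
By induction, 5 | P_i for all i ≥ 1.

5 | P_i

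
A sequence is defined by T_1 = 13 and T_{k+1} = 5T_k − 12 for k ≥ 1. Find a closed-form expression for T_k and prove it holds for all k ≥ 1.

Claim: T_k = 2·5^k + 3.

Base case: T_1 = 13, and 2·5^1 + 3 = 10 + 3 = 13.
Assume T_r = 2·5^r + 3 for some r ≥ 1.
Then T_{r+1} = 5T_r − 12 = 5·(2·5^r + 3) − 12 = 10·5^r + 15 − 12 = 2·5^{r+1} + 3.
So the formula holds for r+1, and by induction T_k = 2·5^k + 3 for all k ≥ 1.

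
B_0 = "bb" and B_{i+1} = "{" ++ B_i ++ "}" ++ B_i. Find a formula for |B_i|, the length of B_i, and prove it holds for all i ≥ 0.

Claim: |B_i| = 2^{i+2} − 2.

Base case: |B_0| = 2, and 2^{0+2} − 2 = 2.
Assume |B_r| = 2^{r+2} − 2.
Then |B_{r+1}| = 1 + |B_r| + 1 + |B_r| = 2|B_r| + 2 = 2(2^{r+2} − 2) + 2 = 2^{r+3} − 4 + 2 = 2^{r+3} − 2.
So the formula holds for r+1, and by induction |B_i| = 2^{i+2} − 2 for all i ≥ 0.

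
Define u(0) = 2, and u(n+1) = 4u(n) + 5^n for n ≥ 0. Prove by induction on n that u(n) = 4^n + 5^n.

Base case: u(0) = 2, and 4^0 + 5^0 = 1 + 1 = 2.
Assume u(j) = 4^j + 5^j for some j ≥ 0.
Then u(j+1) = 4u(j) + 5^j = 4·(4^j + 5^j) + 5^j = 4^{j+1} + 4·5^j + 5^j = 4^{j+1} + 5·5^j = 4^{j+1} + 5^{j+1}.
By induction, u(n) = 4^n + 5^n for all n ≥ 0.

u(n) = 4^n + 5^n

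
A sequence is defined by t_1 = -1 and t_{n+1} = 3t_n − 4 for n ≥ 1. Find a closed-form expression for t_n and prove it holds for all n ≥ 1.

Claim: t_n = -3^n + 2.

Base case: t_1 = -1, and -3^1 + 2 = -3 + 2 = -1.
Assume t_r = -3^r + 2 for some r ≥ 1.
Then t_{r+1} = 3t_r − 4 = 3·(-3^r + 2) − 4 = -3^{r+1} + 6 − 4 = -3^{r+1} + 2.
So the formula holds for r+1, and by induction t_n = -3^n + 2 for all n ≥ 1.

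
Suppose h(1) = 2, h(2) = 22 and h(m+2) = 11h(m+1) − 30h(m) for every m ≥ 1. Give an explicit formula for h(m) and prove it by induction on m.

Claim: h(m) = 2·6^m − 2·5^m.

Base cases: h(1) = 2 and 2·6^1 − 2·5^1 = 2; h(2) = 22 and 2·6^2 − 2·5^2 = 22.
Assume h(j) = 2·6^j − 2·5^j for all 1 ≤ j ≤ k, where k ≥ 2.
Then h(k+1) = 11h(k) − 30h(k−1) = 11·(2·6^k − 2·5^k) − 30·(2·6^{k−1} − 2·5^{k−1}) = 2·(11·6 − 30)6^{k−1} − 2·(11·5 − 30)5^{k−1} = 72·6^{k−1} − 50·5^{k−1} = 2·6^{k+1} − 2·5^{k+1}.
This completes the inductive step, so h(m) = 2·6^m − 2·5^m for all m ≥ 1.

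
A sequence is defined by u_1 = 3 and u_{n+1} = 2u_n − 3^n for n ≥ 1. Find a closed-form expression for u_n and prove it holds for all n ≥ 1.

Claim: u_n = 3·2^n − 3^n.

Base case: u_1 = 3, and 3·2^1 − 3^1 = 6 − 3 = 3.
Assume u_m = 3·2^m − 3^m for some m ≥ 1.
Then u_{m+1} = 2u_m − 3^m = 2·(3·2^m − 3^m) − 3^m = 3·2^{m+1} − 2·3^m − 3^m = 3·2^{m+1} − 3·3^m = 3·2^{m+1} − 3^{m+1}.
Hence u_n = 3·2^n − 3^n for every n ≥ 1, by induction.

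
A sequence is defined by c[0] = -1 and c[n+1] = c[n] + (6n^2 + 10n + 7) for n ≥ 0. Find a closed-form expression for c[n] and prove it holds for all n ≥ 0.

Claim: c[n] = 2n^3 + 2n^2 + 3n − 1.

Base case: c[0] = -1, and 2·0^3 + 2·0^2 + 3·0 − 1 = -1.
Assume c[j] = 2j^3 + 2j^2 + 3j − 1.
Then c[j+1] = c[j] + (6j^2 + 10j + 7) = (2j^3 + 2j^2 + 3j − 1) + (6j^2 + 10j + 7) = 2j^3 + 8j^2 + 13j + 6,
and 2·(j+1)^3 + 2·(j+1)^2 + 3·(j+1) − 1 = 2j^3 + 8j^2 + 13j + 6.
Hence c[n] = 2n^3 + 2n^2 + 3n − 1 for every n ≥ 0, by induction.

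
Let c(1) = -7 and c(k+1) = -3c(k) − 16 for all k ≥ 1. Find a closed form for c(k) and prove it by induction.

Claim: c(k) = (-3)^k − 4.

Base case: c(1) = -7, and (-3)^1 − 4 = -3 − 4 = -7.
Assume c(r) = (-3)^r − 4 for some r ≥ 1.
Then c(r+1) = -3c(r) − 16 = -3·((-3)^r − 4) − 16 = -3·(-3)^r + 12 − 16 = (-3)^{r+1} − 4.
This completes the inductive step, so c(k) = (-3)^k − 4 for all k ≥ 1.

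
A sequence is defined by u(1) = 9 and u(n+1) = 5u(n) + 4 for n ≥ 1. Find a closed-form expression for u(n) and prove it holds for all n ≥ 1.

Claim: u(n) = 2·5^n − 1.

Base case: u(1) = 9, and 2·5^1 − 1 = 10 − 1 = 9.
Assume u(j) = 2·5^j − 1 for some j ≥ 1.
Then u(j+1) = 5u(j) + 4 = 5·(2·5^j − 1) + 4 = 10·5^j − 5 + 4 = 2·5^{j+1} − 1.
By induction, u(n) = 2·5^n − 1 for all n ≥ 1.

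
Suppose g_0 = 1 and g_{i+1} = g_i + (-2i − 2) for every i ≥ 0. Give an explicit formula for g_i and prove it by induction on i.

Claim: g_i = -i^2 − i + 1.

Base case: g_0 = 1, and -0^2 − 0 + 1 = 1.
Assume g_r = -r^2 − r + 1.
Then g_{r+1} = g_r + (-2r − 2) = (-r^2 − r + 1) + (-2r − 2) = -r^2 − 3r − 1,
and -(r+1)^2 − (r+1) + 1 = -r^2 − 3r − 1.
Hence g_i = -i^2 − i + 1 for every i ≥ 0, by induction.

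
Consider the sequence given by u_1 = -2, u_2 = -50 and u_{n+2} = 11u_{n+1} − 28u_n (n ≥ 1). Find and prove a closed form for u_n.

Claim: u_n = 3·4^n − 2·7^n.

Base cases: u_1 = -2 and 3·4^1 − 2·7^1 = -2; u_2 = -50 and 3·4^2 − 2·7^2 = -50.
Assume u_i = 3·4^i − 2·7^i for all 1 ≤ i ≤ j, where j ≥ 2.
Then u_{j+1} = 11u_j − 28u_{j−1} = 11·(3·4^j − 2·7^j) − 28·(3·4^{j−1} − 2·7^{j−1}) = 3·(11·4 − 28)4^{j−1} − 2·(11·7 − 28)7^{j−1} = 48·4^{j−1} − 98·7^{j−1} = 3·4^{j+1} − 2·7^{j+1}.
So the formula holds for j+1, and by strong induction u_n = 3·4^n − 2·7^n for all n ≥ 1.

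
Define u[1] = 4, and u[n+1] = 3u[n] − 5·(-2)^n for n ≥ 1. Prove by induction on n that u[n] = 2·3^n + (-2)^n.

Base case: u[1] = 4, and 2·3^1 + (-2)^1 = 6 − 2 = 4.
Assume u[k] = 2·3^k + (-2)^k for some k ≥ 1.
Then u[k+1] = 3u[k] − 5·(-2)^k = 3·(2·3^k + (-2)^k) − 5·(-2)^k = 2·3^{k+1} + 3·(-2)^k − 5·(-2)^k = 2·3^{k+1} − 2·(-2)^k = 2·3^{k+1} + (-2)^{k+1}.
So the formula holds for k+1, and by induction u[n] = 2·3^n + (-2)^n for all n ≥ 1.

u[n] = 2·3^n + (-2)^n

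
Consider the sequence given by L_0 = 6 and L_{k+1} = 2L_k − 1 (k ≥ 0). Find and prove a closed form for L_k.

Claim: L_k = 5·2^k + 1.

Base case: L_0 = 6, and 5·2^0 + 1 = 5 + 1 = 6.
Assume L_j = 5·2^j + 1 for some j ≥ 0.
Then L_{j+1} = 2L_j − 1 = 2·(5·2^j + 1) − 1 = 10·2^j + 2 − 1 = 5·2^{j+1} + 1.
So the formula holds for j+1, and by induction L_k = 5·2^k + 1 for all k ≥ 0.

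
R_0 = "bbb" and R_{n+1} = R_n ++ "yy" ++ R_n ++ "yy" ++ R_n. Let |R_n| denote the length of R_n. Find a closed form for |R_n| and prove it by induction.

Claim: |R_n| = 5·3^n − 2.

Base case: |R_0| = 3, and 5·3^0 − 2 = 3.
Assume |R_m| = 5·3^m − 2.
Then |R_{m+1}| = 3|R_m| + 4 = 3(5·3^m − 2) + 4 = 5·3^{m+1} − 6 + 4 = 5·3^{m+1} − 2.
This completes the inductive step, so |R_n| = 5·3^n − 2 for all n ≥ 0.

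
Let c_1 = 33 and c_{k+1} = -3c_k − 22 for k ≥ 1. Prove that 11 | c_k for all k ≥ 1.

Base case: c_1 = 33 = 11·3, so 11 | c_1.
Assume 11 | c_j, so c_j = 11t for some integer t.
Then c_{j+1} = -3c_j − 22 = -3·(11t) − 22 = 11(-3t − 2), so 11 | c_{j+1}.
So the property holds for j+1, and by induction 11 | c_k for all k ≥ 1.

11 | c_k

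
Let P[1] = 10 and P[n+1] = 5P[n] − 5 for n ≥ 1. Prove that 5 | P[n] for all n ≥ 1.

Base case: P[1] = 10 = 5·2, so 5 | P[1].
Assume 5 | P[j], so P[j] = 5t for some integer t.
Then P[j+1] = 5P[j] − 5 = 5·(5t) − 5 = 5(5t − 1), so 5 | P[j+1].
So the property holds for j+1, and by induction 5 | P[n] for all n ≥ 1.

5 | P[n]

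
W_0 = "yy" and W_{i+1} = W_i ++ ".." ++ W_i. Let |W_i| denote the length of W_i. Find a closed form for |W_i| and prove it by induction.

Claim: |W_i| = 2^{i+2} − 2.

Base case: |W_0| = 2, and 2^{0+2} − 2 = 2.
Assume |W_k| = 2^{k+2} − 2.
Then |W_{k+1}| = |W_k| + 2 + |W_k| = 2|W_k| + 2 = 2(2^{k+2} − 2) + 2 = 2^{k+3} − 4 + 2 = 2^{k+3} − 2.
This completes the inductive step, so |W_i| = 2^{i+2} − 2 for all i ≥ 0.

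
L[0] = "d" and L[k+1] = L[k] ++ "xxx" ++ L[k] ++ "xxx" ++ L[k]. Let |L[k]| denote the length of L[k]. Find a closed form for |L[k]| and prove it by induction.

Claim: |L[k]| = 4·3^k − 3.

Base case: |L[0]| = 1, and 4·3^0 − 3 = 1.
Assume |L[m]| = 4·3^m − 3.
Then |L[m+1]| = 3|L[m]| + 6 = 3(4·3^m − 3) + 6 = 4·3^{m+1} − 9 + 6 = 4·3^{m+1} − 3.
By induction, |L[k]| = 4·3^k − 3 for all k ≥ 0.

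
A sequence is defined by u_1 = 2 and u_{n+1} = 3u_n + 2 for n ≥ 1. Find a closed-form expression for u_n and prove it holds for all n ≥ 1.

Claim: u_n = 3^n − 1.

Base case: u_1 = 2, and 3^1 − 1 = 3 − 1 = 2.
Assume u_k = 3^k − 1 for some k ≥ 1.
Then u_{k+1} = 3u_k + 2 = 3·(3^k − 1) + 2 = 3^{k+1} − 3 + 2 = 3^{k+1} − 1.
Hence u_n = 3^n − 1 for every n ≥ 1, by induction.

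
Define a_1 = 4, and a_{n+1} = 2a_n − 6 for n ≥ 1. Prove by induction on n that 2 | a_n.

Base case: a_1 = 4 = 2·2, so 2 | a_1.
Assume 2 | a_k, so a_k = 2t for some integer t.
Then a_{k+1} = 2a_k − 6 = 2·(2t) − 6 = 2(2t − 3), so 2 | a_{k+1}.
Hence 2 | a_n for every n ≥ 1, by induction.

2 | a_n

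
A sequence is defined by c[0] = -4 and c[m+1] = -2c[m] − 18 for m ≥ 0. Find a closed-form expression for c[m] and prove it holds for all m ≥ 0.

Claim: c[m] = 2·(-2)^m − 6.

Base case: c[0] = -4, and 2·(-2)^0 − 6 = 2 − 6 = -4.
Assume c[j] = 2·(-2)^j − 6 for some j ≥ 0.
Then c[j+1] = -2c[j] − 18 = -2·(2·(-2)^j − 6) − 18 = -4·(-2)^j + 12 − 18 = 2·(-2)^{j+1} − 6.
This completes the inductive step, so c[m] = 2·(-2)^m − 6 for all m ≥ 0.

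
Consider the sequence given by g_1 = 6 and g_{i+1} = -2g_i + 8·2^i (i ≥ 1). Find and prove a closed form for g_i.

Claim: g_i = -(-2)^i + 2·2^i.

Base case: g_1 = 6, and -(-2)^1 + 2·2^1 = 2 + 4 = 6.
Assume g_m = -(-2)^m + 2·2^m for some m ≥ 1.
Then g_{m+1} = -2g_m + 8·2^m = -2·(-(-2)^m + 2·2^m) + 8·2^m = -(-2)^{m+1} − 4·2^m + 8·2^m = -(-2)^{m+1} + 4·2^m = -(-2)^{m+1} + 2·2^{m+1}.
This completes the inductive step, so g_i = -(-2)^i + 2·2^i for all i ≥ 1.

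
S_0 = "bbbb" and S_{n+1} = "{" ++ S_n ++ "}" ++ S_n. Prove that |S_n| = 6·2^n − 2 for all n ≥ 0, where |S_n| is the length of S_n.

Base case: |S_0| = 4, and 6·2^0 − 2 = 4.
Assume |S_m| = 6·2^m − 2.
Then |S_{m+1}| = 1 + |S_m| + 1 + |S_m| = 2|S_m| + 2 = 2(6·2^m − 2) + 2 = 6·2^{m+1} − 4 + 2 = 6·2^{m+1} − 2.
So the formula holds for m+1, and by induction |S_n| = 6·2^n − 2 for all n ≥ 0.

|S_n| = 6·2^n − 2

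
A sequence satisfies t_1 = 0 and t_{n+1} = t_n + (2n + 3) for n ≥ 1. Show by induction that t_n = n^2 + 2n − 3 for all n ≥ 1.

Base case: t_1 = 0, and 1^2 + 2·1 − 3 = 0.
Assume t_r = r^2 + 2r − 3.
Then t_{r+1} = t_r + (2r + 3) = (r^2 + 2r − 3) + (2r + 3) = r^2 + 4r,
and (r+1)^2 + 2·(r+1) − 3 = r^2 + 4r.
By induction, t_n = n^2 + 2n − 3 for all n ≥ 1.

t_n = n^2 + 2n − 3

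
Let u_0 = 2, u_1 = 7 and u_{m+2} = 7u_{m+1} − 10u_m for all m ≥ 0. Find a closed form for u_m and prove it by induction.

Claim: u_m = 2^m + 5^m.

Base cases: u_0 = 2 and 2^0 + 5^0 = 2; u_1 = 7 and 2^1 + 5^1 = 7.
Assume u_j = 2^j + 5^j for all 0 ≤ j ≤ r, where r ≥ 1.
Then u_{r+1} = 7u_r − 10u_{r−1} = 7·(2^r + 5^r) − 10·(2^{r−1} + 5^{r−1}) = (7·2 − 10)2^{r−1} + (7·5 − 10)5^{r−1} = 4·2^{r−1} + 25·5^{r−1} = 2^{r+1} + 5^{r+1}.
By strong induction, u_m = 2^m + 5^m for all m ≥ 0.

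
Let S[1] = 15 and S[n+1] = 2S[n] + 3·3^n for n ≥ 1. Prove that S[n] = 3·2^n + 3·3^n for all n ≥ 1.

Base case: S[1] = 15, and 3·2^1 + 3·3^1 = 6 + 9 = 15.
Assume S[m] = 3·2^m + 3·3^m for some m ≥ 1.
Then S[m+1] = 2S[m] + 3·3^m = 2·(3·2^m + 3·3^m) + 3·3^m = 3·2^{m+1} + 6·3^m + 3·3^m = 3·2^{m+1} + 9·3^m = 3·2^{m+1} + 3·3^{m+1}.
Hence S[n] = 3·2^n + 3·3^n for every n ≥ 1, by induction.

S[n] = 3·2^n + 3·3^n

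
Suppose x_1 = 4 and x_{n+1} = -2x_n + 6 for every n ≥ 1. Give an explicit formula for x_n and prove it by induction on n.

Claim: x_n = -(-2)^n + 2.

Base case: x_1 = 4, and -(-2)^1 + 2 = 2 + 2 = 4.
Assume x_r = -(-2)^r + 2 for some r ≥ 1.
Then x_{r+1} = -2x_r + 6 = -2·(-(-2)^r + 2) + 6 = 2·(-2)^r − 4 + 6 = -(-2)^{r+1} + 2.
So the formula holds for r+1, and by induction x_n = -(-2)^n + 2 for all n ≥ 1.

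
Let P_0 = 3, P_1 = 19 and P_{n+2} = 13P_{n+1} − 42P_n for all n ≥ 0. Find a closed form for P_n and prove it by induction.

Claim: P_n = 7^n + 2·6^n.

Base cases: P_0 = 3 and 7^0 + 2·6^0 = 3; P_1 = 19 and 7^1 + 2·6^1 = 19.
Assume P_j = 7^j + 2·6^j for all 0 ≤ j ≤ r, where r ≥ 1.
Then P_{r+1} = 13P_r − 42P_{r−1} = 13·(7^r + 2·6^r) − 42·(7^{r−1} + 2·6^{r−1}) = (13·7 − 42)7^{r−1} + 2·(13·6 − 42)6^{r−1} = 49·7^{r−1} + 72·6^{r−1} = 7^{r+1} + 2·6^{r+1}.
This completes the inductive step, so P_n = 7^n + 2·6^n for all n ≥ 0.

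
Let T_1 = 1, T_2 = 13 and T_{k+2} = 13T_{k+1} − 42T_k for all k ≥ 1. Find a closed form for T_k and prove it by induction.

Claim: T_k = -6^k + 7^k.

Base cases: T_1 = 1 and -6^1 + 7^1 = 1; T_2 = 13 and -6^2 + 7^2 = 13.
Assume T_j = -6^j + 7^j for all 1 ≤ j ≤ r, where r ≥ 2.
Then T_{r+1} = 13T_r − 42T_{r−1} = 13·(-6^r + 7^r) − 42·(-6^{r−1} + 7^{r−1}) = -(13·6 − 42)6^{r−1} + (13·7 − 42)7^{r−1} = -36·6^{r−1} + 49·7^{r−1} = -6^{r+1} + 7^{r+1}.
So the formula holds for r+1, and by strong induction T_k = -6^k + 7^k for all k ≥ 1.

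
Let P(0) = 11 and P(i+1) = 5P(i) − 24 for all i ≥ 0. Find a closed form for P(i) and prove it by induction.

Claim: P(i) = 5^{i+1} + 6.

Base case: P(0) = 11, and 5^{0+1} + 6 = 5 + 6 = 11.
Assume P(k) = 5^{k+1} + 6 for some k ≥ 0.
Then P(k+1) = 5P(k) − 24 = 5·(5^{k+1} + 6) − 24 = 5^{k+2} + 30 − 24 = 5^{k+2} + 6.
Hence P(i) = 5^{i+1} + 6 for every i ≥ 0, by induction.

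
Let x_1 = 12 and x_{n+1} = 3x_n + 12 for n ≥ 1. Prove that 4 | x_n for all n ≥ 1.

Base case: x_1 = 12 = 4·3, so 4 | x_1.
Assume 4 | x_r, so x_r = 4t for some integer t.
Then x_{r+1} = 3x_r + 12 = 3·(4t) + 12 = 4(3t + 3), so 4 | x_{r+1}.
Hence 4 | x_n for every n ≥ 1, by induction.

4 | x_n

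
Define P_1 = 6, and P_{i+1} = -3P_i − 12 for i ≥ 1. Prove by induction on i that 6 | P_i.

Base case: P_1 = 6 = 6·1, so 6 | P_1.
Assume 6 | P_j, so P_j = 6t for some integer t.
Then P_{j+1} = -3P_j − 12 = -3·(6t) − 12 = 6(-3t − 2), so 6 | P_{j+1}.
Hence 6 | P_i for every i ≥ 1, by induction.

6 | P_i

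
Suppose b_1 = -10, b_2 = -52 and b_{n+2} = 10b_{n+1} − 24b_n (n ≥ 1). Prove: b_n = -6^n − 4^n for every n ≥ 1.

Base cases: b_1 = -10 and -6^1 − 4^1 = -10; b_2 = -52 and -6^2 − 4^2 = -52.
Assume b_j = -6^j − 4^j for all 1 ≤ j ≤ m, where m ≥ 2.
Then b_{m+1} = 10b_m − 24b_{m−1} = 10·(-6^m − 4^m) − 24·(-6^{m−1} − 4^{m−1}) = -(10·6 − 24)6^{m−1} − (10·4 − 24)4^{m−1} = -36·6^{m−1} − 16·4^{m−1} = -6^{m+1} − 4^{m+1}.
By strong induction, b_n = -6^n − 4^n for all n ≥ 1.

b_n = -6^n − 4^n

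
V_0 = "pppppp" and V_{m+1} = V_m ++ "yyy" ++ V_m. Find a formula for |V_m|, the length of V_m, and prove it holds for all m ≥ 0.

Claim: |V_m| = 9·2^m − 3.

Base case: |V_0| = 6, and 9·2^0 − 3 = 6.
Assume |V_k| = 9·2^k − 3.
Then |V_{k+1}| = |V_k| + 3 + |V_k| = 2|V_k| + 3 = 2(9·2^k − 3) + 3 = 9·2^{k+1} − 6 + 3 = 9·2^{k+1} − 3.
Hence |V_m| = 9·2^m − 3 for every m ≥ 0, by induction.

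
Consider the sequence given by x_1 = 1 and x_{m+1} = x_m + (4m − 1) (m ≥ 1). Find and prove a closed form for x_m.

Claim: x_m = 2m^2 − 3m + 2.

Base case: x_1 = 1, and 2·1^2 − 3·1 + 2 = 1.
Assume x_j = 2j^2 − 3j + 2.
Then x_{j+1} = x_j + (4j − 1) = (2j^2 − 3j + 2) + (4j − 1) = 2j^2 + j + 1,
and 2·(j+1)^2 − 3·(j+1) + 2 = 2j^2 + j + 1.
By induction, x_m = 2m^2 − 3m + 2 for all m ≥ 1.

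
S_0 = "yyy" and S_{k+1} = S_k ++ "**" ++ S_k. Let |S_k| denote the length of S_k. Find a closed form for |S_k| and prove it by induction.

Claim: |S_k| = 5·2^k − 2.

Base case: |S_0| = 3, and 5·2^0 − 2 = 3.
Assume |S_r| = 5·2^r − 2.
Then |S_{r+1}| = |S_r| + 2 + |S_r| = 2|S_r| + 2 = 2(5·2^r − 2) + 2 = 5·2^{r+1} − 4 + 2 = 5·2^{r+1} − 2.
This completes the inductive step, so |S_k| = 5·2^k − 2 for all k ≥ 0.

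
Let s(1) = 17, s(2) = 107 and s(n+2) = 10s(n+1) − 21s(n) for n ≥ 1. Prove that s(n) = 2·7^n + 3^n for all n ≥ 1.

Base cases: s(1) = 17 and 2·7^1 + 3^1 = 17; s(2) = 107 and 2·7^2 + 3^2 = 107.
Assume s(j) = 2·7^j + 3^j for all 1 ≤ j ≤ k, where k ≥ 2.
Then s(k+1) = 10s(k) − 21s(k−1) = 10·(2·7^k + 3^k) − 21·(2·7^{k−1} + 3^{k−1}) = 2·(10·7 − 21)7^{k−1} + (10·3 − 21)3^{k−1} = 98·7^{k−1} + 9·3^{k−1} = 2·7^{k+1} + 3^{k+1}.
So the formula holds for k+1, and by strong induction s(n) = 2·7^n + 3^n for all n ≥ 1.

s(n) = 2·7^n + 3^n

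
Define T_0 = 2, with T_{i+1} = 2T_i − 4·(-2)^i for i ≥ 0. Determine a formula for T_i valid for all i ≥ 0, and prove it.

Claim: T_i = 2^i + (-2)^i.

Base case: T_0 = 2, and 2^0 + (-2)^0 = 1 + 1 = 2.
Assume T_m = 2^m + (-2)^m for some m ≥ 0.
Then T_{m+1} = 2T_m − 4·(-2)^m = 2·(2^m + (-2)^m) − 4·(-2)^m = 2^{m+1} + 2·(-2)^m − 4·(-2)^m = 2^{m+1} − 2·(-2)^m = 2^{m+1} + (-2)^{m+1}.
By induction, T_i = 2^i + (-2)^i for all i ≥ 0.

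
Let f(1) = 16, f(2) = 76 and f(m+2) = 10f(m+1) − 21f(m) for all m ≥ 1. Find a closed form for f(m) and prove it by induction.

Claim: f(m) = 3·3^m + 7^m.

Base cases: f(1) = 16 and 3·3^1 + 7^1 = 16; f(2) = 76 and 3·3^2 + 7^2 = 76.
Assume f(j) = 3·3^j + 7^j for all 1 ≤ j ≤ r, where r ≥ 2.
Then f(r+1) = 10f(r) − 21f(r−1) = 10·(3·3^r + 7^r) − 21·(3·3^{r−1} + 7^{r−1}) = 3·(10·3 − 21)3^{r−1} + (10·7 − 21)7^{r−1} = 27·3^{r−1} + 49·7^{r−1} = 3·3^{r+1} + 7^{r+1}.
By strong induction, f(m) = 3·3^m + 7^m for all m ≥ 1.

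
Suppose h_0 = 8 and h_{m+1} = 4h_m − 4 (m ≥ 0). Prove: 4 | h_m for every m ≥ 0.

Base case: h_0 = 8 = 4·2, so 4 | h_0.
Assume 4 | h_k, so h_k = 4t for some integer t.
Then h_{k+1} = 4h_k − 4 = 4·(4t) − 4 = 4(4t − 1), so 4 | h_{k+1}.
So the property holds for k+1, and by induction 4 | h_m for all m ≥ 0.

4 | h_m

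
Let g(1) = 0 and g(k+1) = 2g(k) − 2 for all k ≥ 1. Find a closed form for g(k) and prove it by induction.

Claim: g(k) = -2^k + 2.

Base case: g(1) = 0, and -2^1 + 2 = -2 + 2 = 0.
Assume g(j) = -2^j + 2 for some j ≥ 1.
Then g(j+1) = 2g(j) − 2 = 2·(-2^j + 2) − 2 = -2^{j+1} + 4 − 2 = -2^{j+1} + 2.
Hence g(k) = -2^k + 2 for every k ≥ 1, by induction.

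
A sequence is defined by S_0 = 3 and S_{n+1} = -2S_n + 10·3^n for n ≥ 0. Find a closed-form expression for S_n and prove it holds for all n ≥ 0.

Claim: S_n = (-2)^n + 2·3^n.

Base case: S_0 = 3, and (-2)^0 + 2·3^0 = 1 + 2 = 3.
Assume S_m = (-2)^m + 2·3^m for some m ≥ 0.
Then S_{m+1} = -2S_m + 10·3^m = -2·((-2)^m + 2·3^m) + 10·3^m = (-2)^{m+1} − 4·3^m + 10·3^m = (-2)^{m+1} + 6·3^m = (-2)^{m+1} + 2·3^{m+1}.
This completes the inductive step, so S_n = (-2)^n + 2·3^n for all n ≥ 0.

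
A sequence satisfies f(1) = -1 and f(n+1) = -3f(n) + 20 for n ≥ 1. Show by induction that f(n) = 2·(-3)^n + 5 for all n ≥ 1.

Base case: f(1) = -1, and 2·(-3)^1 + 5 = -6 + 5 = -1.
Assume f(k) = 2·(-3)^k + 5 for some k ≥ 1.
Then f(k+1) = -3f(k) + 20 = -3·(2·(-3)^k + 5) + 20 = -6·(-3)^k − 15 + 20 = 2·(-3)^{k+1} + 5.
By induction, f(n) = 2·(-3)^n + 5 for all n ≥ 1.

f(n) = 2·(-3)^n + 5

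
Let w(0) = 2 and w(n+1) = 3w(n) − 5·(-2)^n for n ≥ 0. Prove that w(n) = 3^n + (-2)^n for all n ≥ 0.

Base case: w(0) = 2, and 3^0 + (-2)^0 = 1 + 1 = 2.
Assume w(m) = 3^m + (-2)^m for some m ≥ 0.
Then w(m+1) = 3w(m) − 5·(-2)^m = 3·(3^m + (-2)^m) − 5·(-2)^m = 3^{m+1} + 3·(-2)^m − 5·(-2)^m = 3^{m+1} − 2·(-2)^m = 3^{m+1} + (-2)^{m+1}.
So the formula holds for m+1, and by induction w(n) = 3^n + (-2)^n for all n ≥ 0.

w(n) = 3^n + (-2)^n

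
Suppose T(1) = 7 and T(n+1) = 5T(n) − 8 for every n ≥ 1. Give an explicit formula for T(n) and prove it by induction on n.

Claim: T(n) = 5^n + 2.

Base case: T(1) = 7, and 5^1 + 2 = 5 + 2 = 7.
Assume T(j) = 5^j + 2 for some j ≥ 1.
Then T(j+1) = 5T(j) − 8 = 5·(5^j + 2) − 8 = 5^{j+1} + 10 − 8 = 5^{j+1} + 2.
So the formula holds for j+1, and by induction T(n) = 5^n + 2 for all n ≥ 1.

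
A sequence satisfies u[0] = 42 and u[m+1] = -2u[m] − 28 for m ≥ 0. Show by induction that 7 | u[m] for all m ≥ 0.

Base case: u[0] = 42 = 7·6, so 7 | u[0].
Assume 7 | u[j], so u[j] = 7t for some integer t.
Then u[j+1] = -2u[j] − 28 = -2·(7t) − 28 = 7(-2t − 4), so 7 | u[j+1].
By induction, 7 | u[m] for all m ≥ 0.

7 | u[m]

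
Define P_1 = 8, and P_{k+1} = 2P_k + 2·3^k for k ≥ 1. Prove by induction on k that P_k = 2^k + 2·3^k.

Base case: P_1 = 8, and 2^1 + 2·3^1 = 2 + 6 = 8.
Assume P_j = 2^j + 2·3^j for some j ≥ 1.
Then P_{j+1} = 2P_j + 2·3^j = 2·(2^j + 2·3^j) + 2·3^j = 2^{j+1} + 4·3^j + 2·3^j = 2^{j+1} + 6·3^j = 2^{j+1} + 2·3^{j+1}.
So the formula holds for j+1, and by induction P_k = 2^k + 2·3^k for all k ≥ 1.

P_k = 2^k + 2·3^k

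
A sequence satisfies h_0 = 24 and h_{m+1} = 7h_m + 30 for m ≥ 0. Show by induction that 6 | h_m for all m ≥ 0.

Base case: h_0 = 24 = 6·4, so 6 | h_0.
Assume 6 | h_r, so h_r = 6t for some integer t.
Then h_{r+1} = 7h_r + 30 = 7·(6t) + 30 = 6(7t + 5), so 6 | h_{r+1}.
Hence 6 | h_m for every m ≥ 0, by induction.

6 | h_m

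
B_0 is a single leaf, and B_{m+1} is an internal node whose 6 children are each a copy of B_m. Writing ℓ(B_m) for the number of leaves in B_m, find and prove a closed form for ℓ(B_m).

Claim: ℓ(B_m) = 6^m.

Base case: ℓ(B_0) = 1, and 6^0 = 1.
Assume ℓ(B_k) = 6^k.
Then ℓ(B_{k+1}) = 6·ℓ(B_k) = 6·6^k = 6^{k+1}.
So the formula holds for k+1, and by induction ℓ(B_m) = 6^m for all m ≥ 0.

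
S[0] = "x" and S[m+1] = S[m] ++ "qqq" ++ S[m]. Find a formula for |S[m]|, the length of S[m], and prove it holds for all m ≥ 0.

Claim: |S[m]| = 2^{m+2} − 3.

Base case: |S[0]| = 1, and 2^{0+2} − 3 = 1.
Assume |S[k]| = 2^{k+2} − 3.
Then |S[k+1]| = |S[k]| + 3 + |S[k]| = 2|S[k]| + 3 = 2(2^{k+2} − 3) + 3 = 2^{k+3} − 6 + 3 = 2^{k+3} − 3.
Hence |S[m]| = 2^{m+2} − 3 for every m ≥ 0, by induction.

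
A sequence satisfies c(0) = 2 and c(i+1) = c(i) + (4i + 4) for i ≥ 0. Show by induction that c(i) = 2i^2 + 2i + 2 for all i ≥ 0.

Base case: c(0) = 2, and 2·0^2 + 2·0 + 2 = 2.
Assume c(r) = 2r^2 + 2r + 2.
Then c(r+1) = c(r) + (4r + 4) = (2r^2 + 2r + 2) + (4r + 4) = 2r^2 + 6r + 6,
and 2·(r+1)^2 + 2·(r+1) + 2 = 2r^2 + 6r + 6.
Hence c(i) = 2i^2 + 2i + 2 for every i ≥ 0, by induction.

c(i) = 2i^2 + 2i + 2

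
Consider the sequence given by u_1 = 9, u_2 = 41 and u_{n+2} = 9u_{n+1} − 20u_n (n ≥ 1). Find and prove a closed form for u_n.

Claim: u_n = 4^n + 5^n.

Base cases: u_1 = 9 and 4^1 + 5^1 = 9; u_2 = 41 and 4^2 + 5^2 = 41.
Assume u_i = 4^i + 5^i for all 1 ≤ i ≤ j, where j ≥ 2.
Then u_{j+1} = 9u_j − 20u_{j−1} = 9·(4^j + 5^j) − 20·(4^{j−1} + 5^{j−1}) = (9·4 − 20)4^{j−1} + (9·5 − 20)5^{j−1} = 16·4^{j−1} + 25·5^{j−1} = 4^{j+1} + 5^{j+1}.
This completes the inductive step, so u_n = 4^n + 5^n for all n ≥ 1.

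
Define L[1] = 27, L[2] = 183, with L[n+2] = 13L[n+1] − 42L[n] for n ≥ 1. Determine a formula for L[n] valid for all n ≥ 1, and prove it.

Claim: L[n] = 3·7^n + 6^n.

Base cases: L[1] = 27 and 3·7^1 + 6^1 = 27; L[2] = 183 and 3·7^2 + 6^2 = 183.
Assume L[j] = 3·7^j + 6^j for all 1 ≤ j ≤ r, where r ≥ 2.
Then L[r+1] = 13L[r] − 42L[r−1] = 13·(3·7^r + 6^r) − 42·(3·7^{r−1} + 6^{r−1}) = 3·(13·7 − 42)7^{r−1} + (13·6 − 42)6^{r−1} = 147·7^{r−1} + 36·6^{r−1} = 3·7^{r+1} + 6^{r+1}.
Hence L[n] = 3·7^n + 6^n for every n ≥ 1, by strong induction.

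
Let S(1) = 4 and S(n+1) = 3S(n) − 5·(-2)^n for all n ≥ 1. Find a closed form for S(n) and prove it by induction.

Claim: S(n) = 2·3^n + (-2)^n.

Base case: S(1) = 4, and 2·3^1 + (-2)^1 = 6 − 2 = 4.
Assume S(m) = 2·3^m + (-2)^m for some m ≥ 1.
Then S(m+1) = 3S(m) − 5·(-2)^m = 3·(2·3^m + (-2)^m) − 5·(-2)^m = 2·3^{m+1} + 3·(-2)^m − 5·(-2)^m = 2·3^{m+1} − 2·(-2)^m = 2·3^{m+1} + (-2)^{m+1}.
Hence S(n) = 2·3^n + (-2)^n for every n ≥ 1, by induction.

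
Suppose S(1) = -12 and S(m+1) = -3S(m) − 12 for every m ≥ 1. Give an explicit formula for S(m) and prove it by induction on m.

Claim: S(m) = 3·(-3)^m − 3.

Base case: S(1) = -12, and 3·(-3)^1 − 3 = -9 − 3 = -12.
Assume S(r) = 3·(-3)^r − 3 for some r ≥ 1.
Then S(r+1) = -3S(r) − 12 = -3·(3·(-3)^r − 3) − 12 = -9·(-3)^r + 9 − 12 = 3·(-3)^{r+1} − 3.
Hence S(m) = 3·(-3)^m − 3 for every m ≥ 1, by induction.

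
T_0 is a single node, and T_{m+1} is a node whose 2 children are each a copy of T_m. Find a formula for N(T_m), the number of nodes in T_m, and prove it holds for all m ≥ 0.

Claim: N(T_m) = 2^{m+1} − 1.

Base case: N(T_0) = 1, and 2^{0+1} − 1 = 1.
Assume N(T_r) = 2^{r+1} − 1.
Then N(T_{r+1}) = 1 + 2N(T_r) = 1 + 2(2^{r+1} − 1) = 2^{r+2} − 2 + 1 = 2^{r+2} − 1.
So the formula holds for r+1, and by induction N(T_m) = 2^{m+1} − 1 for all m ≥ 0.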